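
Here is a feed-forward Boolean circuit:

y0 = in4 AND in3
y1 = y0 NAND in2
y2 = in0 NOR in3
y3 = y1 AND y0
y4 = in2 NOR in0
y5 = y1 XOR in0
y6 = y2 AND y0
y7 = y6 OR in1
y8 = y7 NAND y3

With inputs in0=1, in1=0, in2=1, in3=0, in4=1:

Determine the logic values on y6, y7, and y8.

y6 = 0, y7 = 0, y8 = 1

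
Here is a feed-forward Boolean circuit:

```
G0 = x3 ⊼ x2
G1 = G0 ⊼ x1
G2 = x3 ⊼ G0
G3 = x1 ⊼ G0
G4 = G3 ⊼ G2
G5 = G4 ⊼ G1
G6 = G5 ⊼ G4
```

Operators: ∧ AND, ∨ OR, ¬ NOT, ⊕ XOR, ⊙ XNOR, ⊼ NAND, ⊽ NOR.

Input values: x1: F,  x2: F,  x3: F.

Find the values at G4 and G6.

G4 = F, G6 = T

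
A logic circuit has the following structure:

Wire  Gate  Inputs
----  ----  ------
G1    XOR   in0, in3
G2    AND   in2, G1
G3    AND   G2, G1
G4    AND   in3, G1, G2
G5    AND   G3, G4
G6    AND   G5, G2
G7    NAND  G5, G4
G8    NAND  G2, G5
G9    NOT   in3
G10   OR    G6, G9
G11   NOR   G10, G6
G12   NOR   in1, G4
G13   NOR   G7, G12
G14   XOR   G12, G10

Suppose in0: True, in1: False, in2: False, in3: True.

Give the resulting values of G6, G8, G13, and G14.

G6 = False, G8 = True, G13 = False, G14 = True

G1 = in0 XOR in3 = True XOR True = False
G2 = in2 AND G1 = False AND False = False
G3 = G2 AND G1 = False AND False = False
G4 = in3 AND G1 AND G2 = True AND False AND False = False
G5 = G3 AND G4 = False AND False = False
G6 = G5 AND G2 = False AND False = False
G7 = G5 NAND G4 = False NAND False = True
G8 = G2 NAND G5 = False NAND False = True
G9 = NOT in3 = NOT True = False
G10 = G6 OR G9 = False OR False = False
G12 = in1 NOR G4 = False NOR False = True
G13 = G7 NOR G12 = True NOR True = False
G14 = G12 XOR G10 = True XOR False = True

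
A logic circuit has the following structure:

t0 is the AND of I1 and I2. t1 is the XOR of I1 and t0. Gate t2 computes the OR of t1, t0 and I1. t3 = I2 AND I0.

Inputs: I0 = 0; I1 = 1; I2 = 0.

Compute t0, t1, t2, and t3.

t0 = I1 AND I2 = 1 AND 0 = 0
t1 = I1 XOR t0 = 1 XOR 0 = 1
t2 = t1 OR t0 OR I1 = 1 OR 0 OR 1 = 1
t3 = I2 AND I0 = 0 AND 0 = 0

t0 = 0; t1 = 1; t2 = 1; t3 = 0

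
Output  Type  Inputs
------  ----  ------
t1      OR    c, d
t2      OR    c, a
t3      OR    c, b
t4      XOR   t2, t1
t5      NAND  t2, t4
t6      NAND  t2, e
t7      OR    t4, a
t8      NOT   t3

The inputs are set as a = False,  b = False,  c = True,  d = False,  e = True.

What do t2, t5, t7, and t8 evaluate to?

t2 = True, t5 = True, t7 = False, t8 = False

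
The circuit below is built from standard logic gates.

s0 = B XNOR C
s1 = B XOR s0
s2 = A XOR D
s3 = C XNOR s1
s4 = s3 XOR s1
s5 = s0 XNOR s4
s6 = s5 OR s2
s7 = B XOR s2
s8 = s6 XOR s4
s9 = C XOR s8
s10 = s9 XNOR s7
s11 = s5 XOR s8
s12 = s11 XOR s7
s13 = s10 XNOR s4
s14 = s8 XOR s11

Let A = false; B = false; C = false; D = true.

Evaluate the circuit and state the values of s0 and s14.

s0 = true  s14 = true

s0 = B XNOR C = false XNOR false = true
s1 = B XOR s0 = false XOR true = true
s2 = A XOR D = false XOR true = true
s3 = C XNOR s1 = false XNOR true = false
s4 = s3 XOR s1 = false XOR true = true
s5 = s0 XNOR s4 = true XNOR true = true
s6 = s5 OR s2 = true OR true = true
s8 = s6 XOR s4 = true XOR true = false
s11 = s5 XOR s8 = true XOR false = true
s14 = s8 XOR s11 = false XOR true = true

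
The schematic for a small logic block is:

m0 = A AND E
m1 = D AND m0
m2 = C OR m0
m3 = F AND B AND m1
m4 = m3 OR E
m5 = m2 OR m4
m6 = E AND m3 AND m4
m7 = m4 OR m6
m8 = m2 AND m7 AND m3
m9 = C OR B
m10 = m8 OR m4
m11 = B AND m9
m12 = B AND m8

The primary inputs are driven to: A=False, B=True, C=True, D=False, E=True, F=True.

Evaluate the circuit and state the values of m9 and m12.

m9 = True  m12 = False

m0 = A AND E = False AND True = False
m1 = D AND m0 = False AND False = False
m2 = C OR m0 = True OR False = True
m3 = F AND B AND m1 = True AND True AND False = False
m4 = m3 OR E = False OR True = True
m6 = E AND m3 AND m4 = True AND False AND True = False
m7 = m4 OR m6 = True OR False = True
m8 = m2 AND m7 AND m3 = True AND True AND False = False
m9 = C OR B = True OR True = True
m12 = B AND m8 = True AND False = False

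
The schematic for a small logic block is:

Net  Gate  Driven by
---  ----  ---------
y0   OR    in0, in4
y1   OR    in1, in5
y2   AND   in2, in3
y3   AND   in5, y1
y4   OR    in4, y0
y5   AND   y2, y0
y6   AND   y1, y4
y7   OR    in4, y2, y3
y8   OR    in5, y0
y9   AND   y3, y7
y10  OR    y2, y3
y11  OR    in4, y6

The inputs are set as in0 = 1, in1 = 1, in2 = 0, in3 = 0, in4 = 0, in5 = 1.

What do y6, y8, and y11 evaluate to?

y0 = in0 OR in4 = 1 OR 0 = 1
y1 = in1 OR in5 = 1 OR 1 = 1
y4 = in4 OR y0 = 0 OR 1 = 1
y6 = y1 AND y4 = 1 AND 1 = 1
y8 = in5 OR y0 = 1 OR 1 = 1
y11 = in4 OR y6 = 0 OR 1 = 1

y6 = 1  y8 = 1  y11 = 1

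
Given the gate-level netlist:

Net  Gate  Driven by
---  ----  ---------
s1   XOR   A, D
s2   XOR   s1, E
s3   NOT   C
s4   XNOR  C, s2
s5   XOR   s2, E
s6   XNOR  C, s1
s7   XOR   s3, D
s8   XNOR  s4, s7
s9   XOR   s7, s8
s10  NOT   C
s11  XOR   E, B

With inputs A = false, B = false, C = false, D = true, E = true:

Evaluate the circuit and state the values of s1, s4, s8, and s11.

s1 = A XOR D = false XOR true = true
s2 = s1 XOR E = true XOR true = false
s3 = NOT C = NOT false = true
s4 = C XNOR s2 = false XNOR false = true
s7 = s3 XOR D = true XOR true = false
s8 = s4 XNOR s7 = true XNOR false = false
s11 = E XOR B = true XOR false = true

s1 = true; s4 = true; s8 = false; s11 = true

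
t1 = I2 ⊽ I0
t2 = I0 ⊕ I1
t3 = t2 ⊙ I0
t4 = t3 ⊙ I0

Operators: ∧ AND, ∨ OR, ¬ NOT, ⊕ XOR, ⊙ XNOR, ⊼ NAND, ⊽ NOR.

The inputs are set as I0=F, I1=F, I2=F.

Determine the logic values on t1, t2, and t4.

t1 = T, t2 = F, t4 = F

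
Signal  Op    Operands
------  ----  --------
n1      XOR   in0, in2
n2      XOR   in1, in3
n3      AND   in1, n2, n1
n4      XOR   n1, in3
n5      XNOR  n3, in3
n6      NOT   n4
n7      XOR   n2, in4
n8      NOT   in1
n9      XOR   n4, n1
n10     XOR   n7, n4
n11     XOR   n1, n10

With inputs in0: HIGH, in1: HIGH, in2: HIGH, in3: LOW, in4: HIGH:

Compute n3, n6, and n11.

n1 = in0 XOR in2 = HIGH XOR HIGH = LOW
n2 = in1 XOR in3 = HIGH XOR LOW = HIGH
n3 = in1 AND n2 AND n1 = HIGH AND HIGH AND LOW = LOW
n4 = n1 XOR in3 = LOW XOR LOW = LOW
n6 = NOT n4 = NOT LOW = HIGH
n7 = n2 XOR in4 = HIGH XOR HIGH = LOW
n10 = n7 XOR n4 = LOW XOR LOW = LOW
n11 = n1 XOR n10 = LOW XOR LOW = LOW

n3 = LOW, n6 = HIGH, n11 = LOW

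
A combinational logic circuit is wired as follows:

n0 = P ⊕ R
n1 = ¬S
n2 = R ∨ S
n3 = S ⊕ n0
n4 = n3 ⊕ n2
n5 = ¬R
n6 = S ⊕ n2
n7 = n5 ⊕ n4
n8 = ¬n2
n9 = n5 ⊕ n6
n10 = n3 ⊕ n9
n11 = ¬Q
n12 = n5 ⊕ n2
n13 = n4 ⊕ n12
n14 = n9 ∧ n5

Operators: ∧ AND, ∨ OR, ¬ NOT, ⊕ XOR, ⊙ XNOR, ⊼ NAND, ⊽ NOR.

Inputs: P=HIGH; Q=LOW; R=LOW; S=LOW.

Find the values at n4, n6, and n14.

n0 = P XOR R = HIGH XOR LOW = HIGH
n2 = R OR S = LOW OR LOW = LOW
n3 = S XOR n0 = LOW XOR HIGH = HIGH
n4 = n3 XOR n2 = HIGH XOR LOW = HIGH
n5 = NOT R = NOT LOW = HIGH
n6 = S XOR n2 = LOW XOR LOW = LOW
n9 = n5 XOR n6 = HIGH XOR LOW = HIGH
n14 = n9 AND n5 = HIGH AND HIGH = HIGH

n4 = HIGH, n6 = LOW, n14 = HIGH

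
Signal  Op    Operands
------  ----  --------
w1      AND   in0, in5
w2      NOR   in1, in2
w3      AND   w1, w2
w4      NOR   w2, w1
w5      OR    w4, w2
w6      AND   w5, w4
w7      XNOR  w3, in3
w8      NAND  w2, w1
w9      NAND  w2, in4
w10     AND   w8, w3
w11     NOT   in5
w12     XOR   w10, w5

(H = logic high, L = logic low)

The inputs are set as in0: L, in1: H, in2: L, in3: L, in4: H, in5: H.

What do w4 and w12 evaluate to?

w1 = in0 AND in5 = L AND H = L
w2 = in1 NOR in2 = H NOR L = L
w3 = w1 AND w2 = L AND L = L
w4 = w2 NOR w1 = L NOR L = H
w5 = w4 OR w2 = H OR L = H
w8 = w2 NAND w1 = L NAND L = H
w10 = w8 AND w3 = H AND L = L
w12 = w10 XOR w5 = L XOR H = H

w4 = H, w12 = H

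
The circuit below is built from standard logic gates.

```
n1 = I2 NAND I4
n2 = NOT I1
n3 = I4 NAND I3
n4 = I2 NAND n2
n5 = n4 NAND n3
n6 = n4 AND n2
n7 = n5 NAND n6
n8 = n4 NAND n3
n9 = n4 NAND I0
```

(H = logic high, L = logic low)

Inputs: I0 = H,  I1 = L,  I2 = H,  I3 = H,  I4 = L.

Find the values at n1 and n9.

n1 = H; n9 = H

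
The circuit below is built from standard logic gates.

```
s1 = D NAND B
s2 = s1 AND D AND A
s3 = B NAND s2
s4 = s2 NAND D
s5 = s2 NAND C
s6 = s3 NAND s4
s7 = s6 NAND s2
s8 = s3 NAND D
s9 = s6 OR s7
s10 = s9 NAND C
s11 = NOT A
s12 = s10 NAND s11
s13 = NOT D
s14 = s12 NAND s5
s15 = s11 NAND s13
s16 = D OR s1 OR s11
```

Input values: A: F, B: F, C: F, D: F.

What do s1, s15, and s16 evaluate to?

s1 = T; s15 = F; s16 = T

s1 = D NAND B = F NAND F = T
s11 = NOT A = NOT F = T
s13 = NOT D = NOT F = T
s15 = s11 NAND s13 = T NAND T = F
s16 = D OR s1 OR s11 = F OR T OR T = T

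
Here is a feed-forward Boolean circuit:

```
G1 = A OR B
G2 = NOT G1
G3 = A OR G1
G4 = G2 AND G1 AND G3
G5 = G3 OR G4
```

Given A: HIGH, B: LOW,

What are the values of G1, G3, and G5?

G1 = A OR B = HIGH OR LOW = HIGH
G2 = NOT G1 = NOT HIGH = LOW
G3 = A OR G1 = HIGH OR HIGH = HIGH
G4 = G2 AND G1 AND G3 = LOW AND HIGH AND HIGH = LOW
G5 = G3 OR G4 = HIGH OR LOW = HIGH

G1 = HIGH; G3 = HIGH; G5 = HIGH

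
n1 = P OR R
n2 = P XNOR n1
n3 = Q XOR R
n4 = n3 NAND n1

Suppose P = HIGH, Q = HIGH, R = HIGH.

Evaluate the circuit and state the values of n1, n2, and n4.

n1 = HIGH, n2 = HIGH, n4 = HIGH

n1 = P OR R = HIGH OR HIGH = HIGH
n2 = P XNOR n1 = HIGH XNOR HIGH = HIGH
n3 = Q XOR R = HIGH XOR HIGH = LOW
n4 = n3 NAND n1 = LOW NAND HIGH = HIGH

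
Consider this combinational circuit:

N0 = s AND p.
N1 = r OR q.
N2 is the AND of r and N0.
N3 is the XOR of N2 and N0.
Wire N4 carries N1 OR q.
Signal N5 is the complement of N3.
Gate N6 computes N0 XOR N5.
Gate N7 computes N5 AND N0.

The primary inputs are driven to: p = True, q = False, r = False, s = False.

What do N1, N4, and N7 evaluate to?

N0 = s AND p = False AND True = False
N1 = r OR q = False OR False = False
N2 = r AND N0 = False AND False = False
N3 = N2 XOR N0 = False XOR False = False
N4 = N1 OR q = False OR False = False
N5 = NOT N3 = NOT False = True
N7 = N5 AND N0 = True AND False = False

N1 = False, N4 = False, N7 = False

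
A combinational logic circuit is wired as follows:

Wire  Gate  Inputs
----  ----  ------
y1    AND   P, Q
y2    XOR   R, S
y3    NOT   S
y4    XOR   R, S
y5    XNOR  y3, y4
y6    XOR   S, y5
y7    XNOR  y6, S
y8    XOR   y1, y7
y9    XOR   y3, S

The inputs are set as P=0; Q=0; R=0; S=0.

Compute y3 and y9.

y3 = NOT S = NOT 0 = 1
y9 = y3 XOR S = 1 XOR 0 = 1

y3 = 1; y9 = 1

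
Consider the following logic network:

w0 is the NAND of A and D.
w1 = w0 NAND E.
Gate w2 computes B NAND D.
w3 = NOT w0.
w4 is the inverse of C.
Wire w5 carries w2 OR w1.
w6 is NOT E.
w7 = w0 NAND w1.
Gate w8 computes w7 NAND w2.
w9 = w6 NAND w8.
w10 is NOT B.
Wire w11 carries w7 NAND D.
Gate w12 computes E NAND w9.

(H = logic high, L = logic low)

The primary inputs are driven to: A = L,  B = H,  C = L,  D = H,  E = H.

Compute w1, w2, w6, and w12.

w0 = A NAND D = L NAND H = H
w1 = w0 NAND E = H NAND H = L
w2 = B NAND D = H NAND H = L
w6 = NOT E = NOT H = L
w7 = w0 NAND w1 = H NAND L = H
w8 = w7 NAND w2 = H NAND L = H
w9 = w6 NAND w8 = L NAND H = H
w12 = E NAND w9 = H NAND H = L

w1 = L, w2 = L, w6 = L, w12 = L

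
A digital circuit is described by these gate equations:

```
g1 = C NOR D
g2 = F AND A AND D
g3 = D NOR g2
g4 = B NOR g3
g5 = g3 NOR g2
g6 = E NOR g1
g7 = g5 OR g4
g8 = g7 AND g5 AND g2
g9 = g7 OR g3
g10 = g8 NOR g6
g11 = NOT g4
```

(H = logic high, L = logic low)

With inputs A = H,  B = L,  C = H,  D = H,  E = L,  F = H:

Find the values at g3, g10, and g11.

g1 = C NOR D = H NOR H = L
g2 = F AND A AND D = H AND H AND H = H
g3 = D NOR g2 = H NOR H = L
g4 = B NOR g3 = L NOR L = H
g5 = g3 NOR g2 = L NOR H = L
g6 = E NOR g1 = L NOR L = H
g7 = g5 OR g4 = L OR H = H
g8 = g7 AND g5 AND g2 = H AND L AND H = L
g10 = g8 NOR g6 = L NOR H = L
g11 = NOT g4 = NOT H = L

g3 = L, g10 = L, g11 = L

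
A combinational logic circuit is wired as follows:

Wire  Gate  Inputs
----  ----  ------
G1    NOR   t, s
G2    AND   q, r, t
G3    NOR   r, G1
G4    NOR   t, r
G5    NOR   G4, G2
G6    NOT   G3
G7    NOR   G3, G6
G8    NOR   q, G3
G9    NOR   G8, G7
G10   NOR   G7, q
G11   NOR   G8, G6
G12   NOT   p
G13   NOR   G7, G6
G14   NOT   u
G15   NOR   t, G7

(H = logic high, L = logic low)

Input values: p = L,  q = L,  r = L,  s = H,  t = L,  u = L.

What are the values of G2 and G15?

G1 = t NOR s = L NOR H = L
G2 = q AND r AND t = L AND L AND L = L
G3 = r NOR G1 = L NOR L = H
G6 = NOT G3 = NOT H = L
G7 = G3 NOR G6 = H NOR L = L
G15 = t NOR G7 = L NOR L = H

G2 = L  G15 = H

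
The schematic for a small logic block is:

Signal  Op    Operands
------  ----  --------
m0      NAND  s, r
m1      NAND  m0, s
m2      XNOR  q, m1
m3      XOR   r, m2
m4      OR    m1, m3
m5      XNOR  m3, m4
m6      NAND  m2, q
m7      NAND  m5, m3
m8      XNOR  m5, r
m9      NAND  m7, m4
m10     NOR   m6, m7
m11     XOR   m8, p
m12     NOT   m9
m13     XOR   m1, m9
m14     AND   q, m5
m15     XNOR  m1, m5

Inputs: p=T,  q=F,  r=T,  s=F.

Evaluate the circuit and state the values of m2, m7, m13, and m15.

m2 = F  m7 = F  m13 = F  m15 = T

m0 = s NAND r = F NAND T = T
m1 = m0 NAND s = T NAND F = T
m2 = q XNOR m1 = F XNOR T = F
m3 = r XOR m2 = T XOR F = T
m4 = m1 OR m3 = T OR T = T
m5 = m3 XNOR m4 = T XNOR T = T
m7 = m5 NAND m3 = T NAND T = F
m9 = m7 NAND m4 = F NAND T = T
m13 = m1 XOR m9 = T XOR T = F
m15 = m1 XNOR m5 = T XNOR T = T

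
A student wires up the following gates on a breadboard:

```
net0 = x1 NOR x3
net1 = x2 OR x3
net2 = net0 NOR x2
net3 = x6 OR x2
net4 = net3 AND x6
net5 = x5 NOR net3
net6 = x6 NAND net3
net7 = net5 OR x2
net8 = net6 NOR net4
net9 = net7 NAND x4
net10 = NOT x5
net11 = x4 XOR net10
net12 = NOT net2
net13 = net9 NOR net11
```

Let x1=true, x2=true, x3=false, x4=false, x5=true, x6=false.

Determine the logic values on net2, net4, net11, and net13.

net0 = x1 NOR x3 = true NOR false = false
net2 = net0 NOR x2 = false NOR true = false
net3 = x6 OR x2 = false OR true = true
net4 = net3 AND x6 = true AND false = false
net5 = x5 NOR net3 = true NOR true = false
net7 = net5 OR x2 = false OR true = true
net9 = net7 NAND x4 = true NAND false = true
net10 = NOT x5 = NOT true = false
net11 = x4 XOR net10 = false XOR false = false
net13 = net9 NOR net11 = true NOR false = false

net2 = false  net4 = false  net11 = false  net13 = false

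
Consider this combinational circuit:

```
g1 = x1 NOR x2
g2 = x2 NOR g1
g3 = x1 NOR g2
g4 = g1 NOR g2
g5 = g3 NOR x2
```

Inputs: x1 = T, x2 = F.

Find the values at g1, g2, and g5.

g1 = x1 NOR x2 = T NOR F = F
g2 = x2 NOR g1 = F NOR F = T
g3 = x1 NOR g2 = T NOR T = F
g5 = g3 NOR x2 = F NOR F = T

g1 = F, g2 = T, g5 = T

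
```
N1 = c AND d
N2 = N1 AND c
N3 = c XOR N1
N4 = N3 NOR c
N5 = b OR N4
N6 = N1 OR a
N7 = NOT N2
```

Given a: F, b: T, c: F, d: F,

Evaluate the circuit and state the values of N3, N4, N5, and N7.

N3 = F, N4 = T, N5 = T, N7 = T

N1 = c AND d = F AND F = F
N2 = N1 AND c = F AND F = F
N3 = c XOR N1 = F XOR F = F
N4 = N3 NOR c = F NOR F = T
N5 = b OR N4 = T OR T = T
N7 = NOT N2 = NOT F = T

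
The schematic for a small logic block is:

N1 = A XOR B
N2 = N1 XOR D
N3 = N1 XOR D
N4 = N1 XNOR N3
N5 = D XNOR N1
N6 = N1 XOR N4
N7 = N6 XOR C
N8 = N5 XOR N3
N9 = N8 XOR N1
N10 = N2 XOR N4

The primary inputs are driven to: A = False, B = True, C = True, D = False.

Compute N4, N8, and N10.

N4 = True, N8 = True, N10 = False

N1 = A XOR B = False XOR True = True
N2 = N1 XOR D = True XOR False = True
N3 = N1 XOR D = True XOR False = True
N4 = N1 XNOR N3 = True XNOR True = True
N5 = D XNOR N1 = False XNOR True = False
N8 = N5 XOR N3 = False XOR True = True
N10 = N2 XOR N4 = True XOR True = False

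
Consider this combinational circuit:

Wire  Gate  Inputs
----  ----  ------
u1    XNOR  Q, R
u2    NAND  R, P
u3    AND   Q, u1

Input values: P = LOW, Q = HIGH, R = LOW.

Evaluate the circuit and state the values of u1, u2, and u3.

u1 = Q XNOR R = HIGH XNOR LOW = LOW
u2 = R NAND P = LOW NAND LOW = HIGH
u3 = Q AND u1 = HIGH AND LOW = LOW

u1 = LOW  u2 = HIGH  u3 = LOW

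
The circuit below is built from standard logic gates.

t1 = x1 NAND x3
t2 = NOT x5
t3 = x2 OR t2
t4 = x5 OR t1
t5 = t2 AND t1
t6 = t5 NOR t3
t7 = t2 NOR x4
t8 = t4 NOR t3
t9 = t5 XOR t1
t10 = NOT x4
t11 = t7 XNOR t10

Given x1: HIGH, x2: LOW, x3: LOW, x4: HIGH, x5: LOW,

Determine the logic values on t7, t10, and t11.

t7 = LOW; t10 = LOW; t11 = HIGH

t2 = NOT x5 = NOT LOW = HIGH
t7 = t2 NOR x4 = HIGH NOR HIGH = LOW
t10 = NOT x4 = NOT HIGH = LOW
t11 = t7 XNOR t10 = LOW XNOR LOW = HIGH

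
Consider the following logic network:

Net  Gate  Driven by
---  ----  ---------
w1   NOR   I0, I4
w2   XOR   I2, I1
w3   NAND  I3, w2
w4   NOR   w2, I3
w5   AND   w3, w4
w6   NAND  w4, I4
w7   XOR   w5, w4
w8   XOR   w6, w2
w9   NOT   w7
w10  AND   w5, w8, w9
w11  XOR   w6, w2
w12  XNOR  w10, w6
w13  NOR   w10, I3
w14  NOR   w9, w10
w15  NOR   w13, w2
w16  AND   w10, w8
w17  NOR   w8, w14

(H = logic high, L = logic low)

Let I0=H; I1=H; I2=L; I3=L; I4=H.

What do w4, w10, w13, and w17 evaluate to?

w2 = I2 XOR I1 = L XOR H = H
w3 = I3 NAND w2 = L NAND H = H
w4 = w2 NOR I3 = H NOR L = L
w5 = w3 AND w4 = H AND L = L
w6 = w4 NAND I4 = L NAND H = H
w7 = w5 XOR w4 = L XOR L = L
w8 = w6 XOR w2 = H XOR H = L
w9 = NOT w7 = NOT L = H
w10 = w5 AND w8 AND w9 = L AND L AND H = L
w13 = w10 NOR I3 = L NOR L = H
w14 = w9 NOR w10 = H NOR L = L
w17 = w8 NOR w14 = L NOR L = H

w4 = L, w10 = L, w13 = H, w17 = H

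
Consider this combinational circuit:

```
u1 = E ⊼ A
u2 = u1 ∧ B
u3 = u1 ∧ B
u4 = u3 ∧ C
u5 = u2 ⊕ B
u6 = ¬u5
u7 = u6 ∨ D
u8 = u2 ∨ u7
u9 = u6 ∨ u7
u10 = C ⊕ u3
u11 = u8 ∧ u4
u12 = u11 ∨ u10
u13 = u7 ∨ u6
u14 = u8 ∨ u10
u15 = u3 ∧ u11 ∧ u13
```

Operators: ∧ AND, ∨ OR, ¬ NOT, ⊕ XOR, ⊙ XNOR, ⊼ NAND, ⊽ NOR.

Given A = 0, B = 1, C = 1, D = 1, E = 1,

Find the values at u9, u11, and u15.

u9 = 1  u11 = 1  u15 = 1

u1 = E NAND A = 1 NAND 0 = 1
u2 = u1 AND B = 1 AND 1 = 1
u3 = u1 AND B = 1 AND 1 = 1
u4 = u3 AND C = 1 AND 1 = 1
u5 = u2 XOR B = 1 XOR 1 = 0
u6 = NOT u5 = NOT 0 = 1
u7 = u6 OR D = 1 OR 1 = 1
u8 = u2 OR u7 = 1 OR 1 = 1
u9 = u6 OR u7 = 1 OR 1 = 1
u11 = u8 AND u4 = 1 AND 1 = 1
u13 = u7 OR u6 = 1 OR 1 = 1
u15 = u3 AND u11 AND u13 = 1 AND 1 AND 1 = 1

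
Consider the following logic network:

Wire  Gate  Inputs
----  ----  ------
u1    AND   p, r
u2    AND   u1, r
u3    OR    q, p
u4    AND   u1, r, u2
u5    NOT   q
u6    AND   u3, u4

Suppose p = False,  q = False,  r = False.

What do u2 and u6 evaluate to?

u2 = False  u6 = False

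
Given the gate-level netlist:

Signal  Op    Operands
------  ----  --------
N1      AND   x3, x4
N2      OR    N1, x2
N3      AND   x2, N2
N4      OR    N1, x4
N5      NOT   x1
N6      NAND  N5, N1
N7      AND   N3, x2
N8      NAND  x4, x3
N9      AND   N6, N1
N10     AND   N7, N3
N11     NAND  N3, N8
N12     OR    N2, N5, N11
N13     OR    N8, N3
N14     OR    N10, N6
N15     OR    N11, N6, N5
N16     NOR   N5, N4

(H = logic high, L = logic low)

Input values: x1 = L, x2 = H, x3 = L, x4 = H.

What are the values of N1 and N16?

N1 = x3 AND x4 = L AND H = L
N4 = N1 OR x4 = L OR H = H
N5 = NOT x1 = NOT L = H
N16 = N5 NOR N4 = H NOR H = L

N1 = L, N16 = L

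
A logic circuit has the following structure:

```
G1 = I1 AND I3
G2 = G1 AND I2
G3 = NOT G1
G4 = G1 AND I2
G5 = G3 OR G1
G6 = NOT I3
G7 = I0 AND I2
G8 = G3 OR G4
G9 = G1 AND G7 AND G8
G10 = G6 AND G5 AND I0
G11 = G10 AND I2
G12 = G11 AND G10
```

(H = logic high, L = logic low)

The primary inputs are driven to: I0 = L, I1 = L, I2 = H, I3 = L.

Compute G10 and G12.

G1 = I1 AND I3 = L AND L = L
G3 = NOT G1 = NOT L = H
G5 = G3 OR G1 = H OR L = H
G6 = NOT I3 = NOT L = H
G10 = G6 AND G5 AND I0 = H AND H AND L = L
G11 = G10 AND I2 = L AND H = L
G12 = G11 AND G10 = L AND L = L

G10 = L; G12 = L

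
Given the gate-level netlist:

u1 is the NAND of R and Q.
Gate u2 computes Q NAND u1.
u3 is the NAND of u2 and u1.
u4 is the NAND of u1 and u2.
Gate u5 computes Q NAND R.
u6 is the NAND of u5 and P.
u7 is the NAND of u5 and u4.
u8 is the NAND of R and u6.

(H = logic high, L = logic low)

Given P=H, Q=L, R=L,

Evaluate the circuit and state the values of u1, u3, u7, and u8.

u1 = H; u3 = L; u7 = H; u8 = H

u1 = R NAND Q = L NAND L = H
u2 = Q NAND u1 = L NAND H = H
u3 = u2 NAND u1 = H NAND H = L
u4 = u1 NAND u2 = H NAND H = L
u5 = Q NAND R = L NAND L = H
u6 = u5 NAND P = H NAND H = L
u7 = u5 NAND u4 = H NAND L = H
u8 = R NAND u6 = L NAND L = H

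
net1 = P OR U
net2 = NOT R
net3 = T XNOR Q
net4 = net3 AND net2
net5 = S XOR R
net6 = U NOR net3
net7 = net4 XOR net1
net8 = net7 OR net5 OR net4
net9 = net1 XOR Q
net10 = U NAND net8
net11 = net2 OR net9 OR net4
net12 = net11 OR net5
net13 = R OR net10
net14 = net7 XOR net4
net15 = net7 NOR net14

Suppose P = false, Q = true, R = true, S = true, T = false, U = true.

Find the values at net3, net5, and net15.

net3 = false; net5 = false; net15 = false

net1 = P OR U = false OR true = true
net2 = NOT R = NOT true = false
net3 = T XNOR Q = false XNOR true = false
net4 = net3 AND net2 = false AND false = false
net5 = S XOR R = true XOR true = false
net7 = net4 XOR net1 = false XOR true = true
net14 = net7 XOR net4 = true XOR false = true
net15 = net7 NOR net14 = true NOR true = false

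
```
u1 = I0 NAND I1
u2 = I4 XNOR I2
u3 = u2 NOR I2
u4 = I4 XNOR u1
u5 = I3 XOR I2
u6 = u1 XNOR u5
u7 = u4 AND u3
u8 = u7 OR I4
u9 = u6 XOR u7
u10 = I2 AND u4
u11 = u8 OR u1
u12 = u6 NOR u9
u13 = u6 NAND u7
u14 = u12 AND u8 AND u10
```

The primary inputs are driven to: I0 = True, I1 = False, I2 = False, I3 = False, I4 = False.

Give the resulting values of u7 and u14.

u1 = I0 NAND I1 = True NAND False = True
u2 = I4 XNOR I2 = False XNOR False = True
u3 = u2 NOR I2 = True NOR False = False
u4 = I4 XNOR u1 = False XNOR True = False
u5 = I3 XOR I2 = False XOR False = False
u6 = u1 XNOR u5 = True XNOR False = False
u7 = u4 AND u3 = False AND False = False
u8 = u7 OR I4 = False OR False = False
u9 = u6 XOR u7 = False XOR False = False
u10 = I2 AND u4 = False AND False = False
u12 = u6 NOR u9 = False NOR False = True
u14 = u12 AND u8 AND u10 = True AND False AND False = False

u7 = False  u14 = False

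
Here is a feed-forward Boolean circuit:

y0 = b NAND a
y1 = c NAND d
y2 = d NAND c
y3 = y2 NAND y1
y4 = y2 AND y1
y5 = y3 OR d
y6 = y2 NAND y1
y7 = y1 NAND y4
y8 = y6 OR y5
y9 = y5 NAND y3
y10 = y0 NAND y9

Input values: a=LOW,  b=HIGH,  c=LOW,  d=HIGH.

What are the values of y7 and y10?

y7 = LOW  y10 = LOW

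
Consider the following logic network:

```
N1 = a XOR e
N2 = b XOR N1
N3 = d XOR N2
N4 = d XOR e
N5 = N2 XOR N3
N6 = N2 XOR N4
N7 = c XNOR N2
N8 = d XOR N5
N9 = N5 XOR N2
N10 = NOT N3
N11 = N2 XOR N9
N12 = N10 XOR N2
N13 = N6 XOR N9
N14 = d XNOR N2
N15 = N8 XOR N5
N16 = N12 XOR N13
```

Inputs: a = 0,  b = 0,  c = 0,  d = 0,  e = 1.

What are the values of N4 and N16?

N4 = 1, N16 = 0

N1 = a XOR e = 0 XOR 1 = 1
N2 = b XOR N1 = 0 XOR 1 = 1
N3 = d XOR N2 = 0 XOR 1 = 1
N4 = d XOR e = 0 XOR 1 = 1
N5 = N2 XOR N3 = 1 XOR 1 = 0
N6 = N2 XOR N4 = 1 XOR 1 = 0
N9 = N5 XOR N2 = 0 XOR 1 = 1
N10 = NOT N3 = NOT 1 = 0
N12 = N10 XOR N2 = 0 XOR 1 = 1
N13 = N6 XOR N9 = 0 XOR 1 = 1
N16 = N12 XOR N13 = 1 XOR 1 = 0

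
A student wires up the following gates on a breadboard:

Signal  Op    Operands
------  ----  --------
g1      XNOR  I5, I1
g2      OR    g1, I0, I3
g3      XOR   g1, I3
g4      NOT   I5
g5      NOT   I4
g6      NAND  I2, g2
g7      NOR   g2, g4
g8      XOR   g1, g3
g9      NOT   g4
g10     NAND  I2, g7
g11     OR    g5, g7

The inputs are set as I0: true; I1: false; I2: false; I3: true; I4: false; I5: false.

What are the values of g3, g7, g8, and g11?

g1 = I5 XNOR I1 = false XNOR false = true
g2 = g1 OR I0 OR I3 = true OR true OR true = true
g3 = g1 XOR I3 = true XOR true = false
g4 = NOT I5 = NOT false = true
g5 = NOT I4 = NOT false = true
g7 = g2 NOR g4 = true NOR true = false
g8 = g1 XOR g3 = true XOR false = true
g11 = g5 OR g7 = true OR false = true

g3 = false; g7 = false; g8 = true; g11 = true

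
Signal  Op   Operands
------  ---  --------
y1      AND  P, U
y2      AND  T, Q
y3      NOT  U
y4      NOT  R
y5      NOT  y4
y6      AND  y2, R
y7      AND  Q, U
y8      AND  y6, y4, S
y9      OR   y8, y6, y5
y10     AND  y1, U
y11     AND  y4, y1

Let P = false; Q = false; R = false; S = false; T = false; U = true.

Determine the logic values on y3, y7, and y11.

y3 = false, y7 = false, y11 = false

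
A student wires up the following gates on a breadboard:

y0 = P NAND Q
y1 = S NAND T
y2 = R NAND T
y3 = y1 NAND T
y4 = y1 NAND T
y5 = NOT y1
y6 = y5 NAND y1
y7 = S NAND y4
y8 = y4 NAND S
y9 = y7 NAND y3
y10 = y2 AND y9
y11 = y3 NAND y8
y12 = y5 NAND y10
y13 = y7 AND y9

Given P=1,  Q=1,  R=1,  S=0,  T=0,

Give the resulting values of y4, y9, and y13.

y4 = 1  y9 = 0  y13 = 0

y1 = S NAND T = 0 NAND 0 = 1
y3 = y1 NAND T = 1 NAND 0 = 1
y4 = y1 NAND T = 1 NAND 0 = 1
y7 = S NAND y4 = 0 NAND 1 = 1
y9 = y7 NAND y3 = 1 NAND 1 = 0
y13 = y7 AND y9 = 1 AND 0 = 0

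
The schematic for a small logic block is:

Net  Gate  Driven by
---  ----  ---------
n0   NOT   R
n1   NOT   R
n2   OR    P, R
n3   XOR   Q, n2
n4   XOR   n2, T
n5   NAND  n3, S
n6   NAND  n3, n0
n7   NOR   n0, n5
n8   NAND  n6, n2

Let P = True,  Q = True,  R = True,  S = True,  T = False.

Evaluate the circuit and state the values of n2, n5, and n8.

n2 = True, n5 = True, n8 = False

n0 = NOT R = NOT True = False
n2 = P OR R = True OR True = True
n3 = Q XOR n2 = True XOR True = False
n5 = n3 NAND S = False NAND True = True
n6 = n3 NAND n0 = False NAND False = True
n8 = n6 NAND n2 = True NAND True = False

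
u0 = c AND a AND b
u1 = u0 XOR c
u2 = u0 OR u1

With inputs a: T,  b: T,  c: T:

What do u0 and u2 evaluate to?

u0 = T, u2 = T

u0 = c AND a AND b = T AND T AND T = T
u1 = u0 XOR c = T XOR T = F
u2 = u0 OR u1 = T OR F = T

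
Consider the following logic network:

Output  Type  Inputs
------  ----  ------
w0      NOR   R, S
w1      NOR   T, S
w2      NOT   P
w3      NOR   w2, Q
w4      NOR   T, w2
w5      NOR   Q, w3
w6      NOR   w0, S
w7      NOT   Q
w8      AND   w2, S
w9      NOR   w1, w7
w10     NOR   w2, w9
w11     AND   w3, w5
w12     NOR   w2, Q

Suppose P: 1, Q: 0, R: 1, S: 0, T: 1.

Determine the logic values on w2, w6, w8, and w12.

w2 = 0; w6 = 1; w8 = 0; w12 = 1

w0 = R NOR S = 1 NOR 0 = 0
w2 = NOT P = NOT 1 = 0
w6 = w0 NOR S = 0 NOR 0 = 1
w8 = w2 AND S = 0 AND 0 = 0
w12 = w2 NOR Q = 0 NOR 0 = 1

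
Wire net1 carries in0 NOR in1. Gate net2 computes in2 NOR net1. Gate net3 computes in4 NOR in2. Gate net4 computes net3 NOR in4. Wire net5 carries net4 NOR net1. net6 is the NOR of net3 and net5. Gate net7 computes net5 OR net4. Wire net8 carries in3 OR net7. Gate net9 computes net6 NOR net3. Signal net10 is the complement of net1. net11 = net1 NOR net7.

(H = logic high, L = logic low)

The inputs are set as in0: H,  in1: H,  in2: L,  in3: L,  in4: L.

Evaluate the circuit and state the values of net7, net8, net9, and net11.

net7 = H, net8 = H, net9 = L, net11 = L

net1 = in0 NOR in1 = H NOR H = L
net3 = in4 NOR in2 = L NOR L = H
net4 = net3 NOR in4 = H NOR L = L
net5 = net4 NOR net1 = L NOR L = H
net6 = net3 NOR net5 = H NOR H = L
net7 = net5 OR net4 = H OR L = H
net8 = in3 OR net7 = L OR H = H
net9 = net6 NOR net3 = L NOR H = L
net11 = net1 NOR net7 = L NOR H = L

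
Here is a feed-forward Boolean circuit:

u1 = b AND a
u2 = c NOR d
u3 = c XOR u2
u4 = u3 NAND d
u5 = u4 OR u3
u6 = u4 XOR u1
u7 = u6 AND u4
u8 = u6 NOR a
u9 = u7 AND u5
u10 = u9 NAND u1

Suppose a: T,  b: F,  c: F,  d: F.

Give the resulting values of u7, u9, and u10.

u7 = T  u9 = T  u10 = T

u1 = b AND a = F AND T = F
u2 = c NOR d = F NOR F = T
u3 = c XOR u2 = F XOR T = T
u4 = u3 NAND d = T NAND F = T
u5 = u4 OR u3 = T OR T = T
u6 = u4 XOR u1 = T XOR F = T
u7 = u6 AND u4 = T AND T = T
u9 = u7 AND u5 = T AND T = T
u10 = u9 NAND u1 = T NAND F = T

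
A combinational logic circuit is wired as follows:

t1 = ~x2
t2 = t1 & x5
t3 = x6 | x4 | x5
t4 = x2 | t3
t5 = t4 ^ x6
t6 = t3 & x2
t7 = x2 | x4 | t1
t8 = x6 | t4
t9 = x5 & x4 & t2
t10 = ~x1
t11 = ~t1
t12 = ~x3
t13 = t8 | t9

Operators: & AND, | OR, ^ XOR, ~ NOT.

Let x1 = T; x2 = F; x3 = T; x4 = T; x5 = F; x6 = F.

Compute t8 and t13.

t8 = T  t13 = T

t1 = NOT x2 = NOT F = T
t2 = t1 AND x5 = T AND F = F
t3 = x6 OR x4 OR x5 = F OR T OR F = T
t4 = x2 OR t3 = F OR T = T
t8 = x6 OR t4 = F OR T = T
t9 = x5 AND x4 AND t2 = F AND T AND F = F
t13 = t8 OR t9 = T OR F = T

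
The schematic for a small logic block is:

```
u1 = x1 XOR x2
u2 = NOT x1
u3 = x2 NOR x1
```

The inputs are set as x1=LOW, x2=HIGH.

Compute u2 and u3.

u2 = NOT x1 = NOT LOW = HIGH
u3 = x2 NOR x1 = HIGH NOR LOW = LOW

u2 = HIGH, u3 = LOW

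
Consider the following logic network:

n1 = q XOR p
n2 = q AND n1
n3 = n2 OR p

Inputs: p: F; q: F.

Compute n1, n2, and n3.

n1 = q XOR p = F XOR F = F
n2 = q AND n1 = F AND F = F
n3 = n2 OR p = F OR F = F

n1 = F  n2 = F  n3 = F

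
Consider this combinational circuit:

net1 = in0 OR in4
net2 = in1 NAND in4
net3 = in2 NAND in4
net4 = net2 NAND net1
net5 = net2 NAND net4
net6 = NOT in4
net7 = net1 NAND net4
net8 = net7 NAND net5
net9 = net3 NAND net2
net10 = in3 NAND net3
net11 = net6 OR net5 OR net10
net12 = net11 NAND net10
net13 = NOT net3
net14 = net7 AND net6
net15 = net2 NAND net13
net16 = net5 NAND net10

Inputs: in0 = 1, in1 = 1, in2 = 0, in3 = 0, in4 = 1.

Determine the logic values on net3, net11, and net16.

net3 = 1; net11 = 1; net16 = 0

net1 = in0 OR in4 = 1 OR 1 = 1
net2 = in1 NAND in4 = 1 NAND 1 = 0
net3 = in2 NAND in4 = 0 NAND 1 = 1
net4 = net2 NAND net1 = 0 NAND 1 = 1
net5 = net2 NAND net4 = 0 NAND 1 = 1
net6 = NOT in4 = NOT 1 = 0
net10 = in3 NAND net3 = 0 NAND 1 = 1
net11 = net6 OR net5 OR net10 = 0 OR 1 OR 1 = 1
net16 = net5 NAND net10 = 1 NAND 1 = 0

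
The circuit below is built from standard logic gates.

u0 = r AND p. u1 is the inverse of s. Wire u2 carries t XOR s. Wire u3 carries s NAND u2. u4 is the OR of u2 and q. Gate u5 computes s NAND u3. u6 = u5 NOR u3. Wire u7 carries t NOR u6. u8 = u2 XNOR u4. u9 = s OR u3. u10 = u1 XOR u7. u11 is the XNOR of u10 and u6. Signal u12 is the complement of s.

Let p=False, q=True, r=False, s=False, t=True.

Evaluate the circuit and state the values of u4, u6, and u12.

u4 = True, u6 = False, u12 = True

u2 = t XOR s = True XOR False = True
u3 = s NAND u2 = False NAND True = True
u4 = u2 OR q = True OR True = True
u5 = s NAND u3 = False NAND True = True
u6 = u5 NOR u3 = True NOR True = False
u12 = NOT s = NOT False = True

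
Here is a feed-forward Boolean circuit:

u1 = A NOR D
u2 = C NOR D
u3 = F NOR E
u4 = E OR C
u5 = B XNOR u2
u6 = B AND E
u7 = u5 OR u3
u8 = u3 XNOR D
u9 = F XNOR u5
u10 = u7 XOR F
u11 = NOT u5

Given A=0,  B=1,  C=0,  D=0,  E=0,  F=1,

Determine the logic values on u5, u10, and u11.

u5 = 1; u10 = 0; u11 = 0

u2 = C NOR D = 0 NOR 0 = 1
u3 = F NOR E = 1 NOR 0 = 0
u5 = B XNOR u2 = 1 XNOR 1 = 1
u7 = u5 OR u3 = 1 OR 0 = 1
u10 = u7 XOR F = 1 XOR 1 = 0
u11 = NOT u5 = NOT 1 = 0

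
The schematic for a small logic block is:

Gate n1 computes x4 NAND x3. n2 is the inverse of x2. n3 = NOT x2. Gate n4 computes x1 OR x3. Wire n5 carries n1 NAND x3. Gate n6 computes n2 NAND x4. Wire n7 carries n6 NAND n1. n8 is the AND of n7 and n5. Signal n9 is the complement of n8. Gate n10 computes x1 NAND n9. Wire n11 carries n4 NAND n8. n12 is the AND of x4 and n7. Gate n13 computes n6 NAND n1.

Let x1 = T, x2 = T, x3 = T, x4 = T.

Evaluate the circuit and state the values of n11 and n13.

n11 = F, n13 = T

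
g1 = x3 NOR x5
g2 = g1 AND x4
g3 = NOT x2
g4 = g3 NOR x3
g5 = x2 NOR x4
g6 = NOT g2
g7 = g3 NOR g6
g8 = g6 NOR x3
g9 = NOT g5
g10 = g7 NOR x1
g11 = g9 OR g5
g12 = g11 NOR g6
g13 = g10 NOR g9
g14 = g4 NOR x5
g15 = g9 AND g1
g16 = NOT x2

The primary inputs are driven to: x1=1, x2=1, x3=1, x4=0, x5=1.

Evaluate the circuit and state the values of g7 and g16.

g1 = x3 NOR x5 = 1 NOR 1 = 0
g2 = g1 AND x4 = 0 AND 0 = 0
g3 = NOT x2 = NOT 1 = 0
g6 = NOT g2 = NOT 0 = 1
g7 = g3 NOR g6 = 0 NOR 1 = 0
g16 = NOT x2 = NOT 1 = 0

g7 = 0; g16 = 0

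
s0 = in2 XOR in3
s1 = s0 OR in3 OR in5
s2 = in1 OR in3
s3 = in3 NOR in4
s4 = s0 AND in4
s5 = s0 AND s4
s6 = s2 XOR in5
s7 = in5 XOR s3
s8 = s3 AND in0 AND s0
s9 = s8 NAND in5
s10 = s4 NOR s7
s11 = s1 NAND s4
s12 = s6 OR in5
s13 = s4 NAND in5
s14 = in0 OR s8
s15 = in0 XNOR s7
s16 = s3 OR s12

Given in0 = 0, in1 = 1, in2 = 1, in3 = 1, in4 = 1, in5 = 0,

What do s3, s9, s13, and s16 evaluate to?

s0 = in2 XOR in3 = 1 XOR 1 = 0
s2 = in1 OR in3 = 1 OR 1 = 1
s3 = in3 NOR in4 = 1 NOR 1 = 0
s4 = s0 AND in4 = 0 AND 1 = 0
s6 = s2 XOR in5 = 1 XOR 0 = 1
s8 = s3 AND in0 AND s0 = 0 AND 0 AND 0 = 0
s9 = s8 NAND in5 = 0 NAND 0 = 1
s12 = s6 OR in5 = 1 OR 0 = 1
s13 = s4 NAND in5 = 0 NAND 0 = 1
s16 = s3 OR s12 = 0 OR 1 = 1

s3 = 0; s9 = 1; s13 = 1; s16 = 1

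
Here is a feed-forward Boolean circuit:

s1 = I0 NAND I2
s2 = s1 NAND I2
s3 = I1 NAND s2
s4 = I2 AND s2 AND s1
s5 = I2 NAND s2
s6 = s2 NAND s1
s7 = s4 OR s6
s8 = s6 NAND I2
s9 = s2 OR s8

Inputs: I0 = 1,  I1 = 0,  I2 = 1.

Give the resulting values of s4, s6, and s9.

s1 = I0 NAND I2 = 1 NAND 1 = 0
s2 = s1 NAND I2 = 0 NAND 1 = 1
s4 = I2 AND s2 AND s1 = 1 AND 1 AND 0 = 0
s6 = s2 NAND s1 = 1 NAND 0 = 1
s8 = s6 NAND I2 = 1 NAND 1 = 0
s9 = s2 OR s8 = 1 OR 0 = 1

s4 = 0, s6 = 1, s9 = 1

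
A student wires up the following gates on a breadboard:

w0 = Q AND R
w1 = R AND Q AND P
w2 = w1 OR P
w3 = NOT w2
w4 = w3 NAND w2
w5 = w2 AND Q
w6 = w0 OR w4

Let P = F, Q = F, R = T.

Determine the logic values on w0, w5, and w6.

w0 = F; w5 = F; w6 = T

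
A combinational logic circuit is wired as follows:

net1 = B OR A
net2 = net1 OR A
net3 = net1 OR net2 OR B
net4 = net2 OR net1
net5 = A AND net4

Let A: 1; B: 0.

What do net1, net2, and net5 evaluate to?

net1 = 1, net2 = 1, net5 = 1

net1 = B OR A = 0 OR 1 = 1
net2 = net1 OR A = 1 OR 1 = 1
net4 = net2 OR net1 = 1 OR 1 = 1
net5 = A AND net4 = 1 AND 1 = 1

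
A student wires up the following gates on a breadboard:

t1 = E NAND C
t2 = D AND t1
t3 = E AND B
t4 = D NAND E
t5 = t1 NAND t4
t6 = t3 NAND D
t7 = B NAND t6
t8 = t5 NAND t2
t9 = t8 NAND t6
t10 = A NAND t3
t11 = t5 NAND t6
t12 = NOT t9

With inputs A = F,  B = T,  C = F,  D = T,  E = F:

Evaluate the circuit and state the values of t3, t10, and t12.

t3 = F, t10 = T, t12 = T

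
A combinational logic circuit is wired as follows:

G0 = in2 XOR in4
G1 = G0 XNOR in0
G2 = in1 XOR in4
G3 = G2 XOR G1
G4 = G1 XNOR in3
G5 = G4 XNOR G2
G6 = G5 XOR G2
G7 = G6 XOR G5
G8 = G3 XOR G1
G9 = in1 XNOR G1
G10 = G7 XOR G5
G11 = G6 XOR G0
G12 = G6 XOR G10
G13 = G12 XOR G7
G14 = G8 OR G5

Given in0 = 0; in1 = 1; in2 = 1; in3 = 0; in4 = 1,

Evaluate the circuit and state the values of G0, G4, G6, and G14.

G0 = 0, G4 = 0, G6 = 1, G14 = 1

G0 = in2 XOR in4 = 1 XOR 1 = 0
G1 = G0 XNOR in0 = 0 XNOR 0 = 1
G2 = in1 XOR in4 = 1 XOR 1 = 0
G3 = G2 XOR G1 = 0 XOR 1 = 1
G4 = G1 XNOR in3 = 1 XNOR 0 = 0
G5 = G4 XNOR G2 = 0 XNOR 0 = 1
G6 = G5 XOR G2 = 1 XOR 0 = 1
G8 = G3 XOR G1 = 1 XOR 1 = 0
G14 = G8 OR G5 = 0 OR 1 = 1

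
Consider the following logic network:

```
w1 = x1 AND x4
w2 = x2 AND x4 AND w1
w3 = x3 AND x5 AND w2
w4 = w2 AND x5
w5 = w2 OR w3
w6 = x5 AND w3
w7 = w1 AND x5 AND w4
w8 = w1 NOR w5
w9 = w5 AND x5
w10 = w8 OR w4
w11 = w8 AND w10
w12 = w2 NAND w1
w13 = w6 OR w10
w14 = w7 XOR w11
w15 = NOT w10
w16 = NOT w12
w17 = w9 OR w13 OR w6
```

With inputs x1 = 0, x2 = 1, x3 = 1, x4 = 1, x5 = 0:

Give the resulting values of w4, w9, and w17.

w1 = x1 AND x4 = 0 AND 1 = 0
w2 = x2 AND x4 AND w1 = 1 AND 1 AND 0 = 0
w3 = x3 AND x5 AND w2 = 1 AND 0 AND 0 = 0
w4 = w2 AND x5 = 0 AND 0 = 0
w5 = w2 OR w3 = 0 OR 0 = 0
w6 = x5 AND w3 = 0 AND 0 = 0
w8 = w1 NOR w5 = 0 NOR 0 = 1
w9 = w5 AND x5 = 0 AND 0 = 0
w10 = w8 OR w4 = 1 OR 0 = 1
w13 = w6 OR w10 = 0 OR 1 = 1
w17 = w9 OR w13 OR w6 = 0 OR 1 OR 0 = 1

w4 = 0, w9 = 0, w17 = 1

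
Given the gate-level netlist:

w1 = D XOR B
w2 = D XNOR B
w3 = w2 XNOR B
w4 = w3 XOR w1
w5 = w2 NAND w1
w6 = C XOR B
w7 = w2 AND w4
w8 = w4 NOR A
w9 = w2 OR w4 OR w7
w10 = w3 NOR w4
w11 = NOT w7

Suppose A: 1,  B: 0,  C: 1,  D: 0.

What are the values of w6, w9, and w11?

w1 = D XOR B = 0 XOR 0 = 0
w2 = D XNOR B = 0 XNOR 0 = 1
w3 = w2 XNOR B = 1 XNOR 0 = 0
w4 = w3 XOR w1 = 0 XOR 0 = 0
w6 = C XOR B = 1 XOR 0 = 1
w7 = w2 AND w4 = 1 AND 0 = 0
w9 = w2 OR w4 OR w7 = 1 OR 0 OR 0 = 1
w11 = NOT w7 = NOT 0 = 1

w6 = 1  w9 = 1  w11 = 1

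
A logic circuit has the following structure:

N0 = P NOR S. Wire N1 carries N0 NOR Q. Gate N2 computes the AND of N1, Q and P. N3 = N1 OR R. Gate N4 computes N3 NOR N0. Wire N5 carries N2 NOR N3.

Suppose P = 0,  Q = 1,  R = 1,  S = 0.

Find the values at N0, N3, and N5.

N0 = P NOR S = 0 NOR 0 = 1
N1 = N0 NOR Q = 1 NOR 1 = 0
N2 = N1 AND Q AND P = 0 AND 1 AND 0 = 0
N3 = N1 OR R = 0 OR 1 = 1
N5 = N2 NOR N3 = 0 NOR 1 = 0

N0 = 1, N3 = 1, N5 = 0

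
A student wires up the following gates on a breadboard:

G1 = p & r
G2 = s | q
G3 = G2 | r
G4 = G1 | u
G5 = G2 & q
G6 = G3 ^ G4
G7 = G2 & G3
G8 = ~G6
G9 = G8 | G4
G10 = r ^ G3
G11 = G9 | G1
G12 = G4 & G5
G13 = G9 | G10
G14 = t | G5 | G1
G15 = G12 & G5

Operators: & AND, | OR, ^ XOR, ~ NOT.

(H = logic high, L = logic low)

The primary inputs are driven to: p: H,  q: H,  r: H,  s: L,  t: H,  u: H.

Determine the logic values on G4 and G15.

G1 = p AND r = H AND H = H
G2 = s OR q = L OR H = H
G4 = G1 OR u = H OR H = H
G5 = G2 AND q = H AND H = H
G12 = G4 AND G5 = H AND H = H
G15 = G12 AND G5 = H AND H = H

G4 = H, G15 = H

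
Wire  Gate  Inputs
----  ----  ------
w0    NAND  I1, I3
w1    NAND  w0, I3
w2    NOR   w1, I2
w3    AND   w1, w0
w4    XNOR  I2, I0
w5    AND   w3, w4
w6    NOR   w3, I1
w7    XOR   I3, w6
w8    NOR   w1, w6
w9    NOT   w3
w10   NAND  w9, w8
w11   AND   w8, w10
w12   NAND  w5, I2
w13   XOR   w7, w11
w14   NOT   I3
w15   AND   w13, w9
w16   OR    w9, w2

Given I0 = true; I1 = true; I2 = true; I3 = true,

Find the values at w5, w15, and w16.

w5 = false, w15 = true, w16 = true

w0 = I1 NAND I3 = true NAND true = false
w1 = w0 NAND I3 = false NAND true = true
w2 = w1 NOR I2 = true NOR true = false
w3 = w1 AND w0 = true AND false = false
w4 = I2 XNOR I0 = true XNOR true = true
w5 = w3 AND w4 = false AND true = false
w6 = w3 NOR I1 = false NOR true = false
w7 = I3 XOR w6 = true XOR false = true
w8 = w1 NOR w6 = true NOR false = false
w9 = NOT w3 = NOT false = true
w10 = w9 NAND w8 = true NAND false = true
w11 = w8 AND w10 = false AND true = false
w13 = w7 XOR w11 = true XOR false = true
w15 = w13 AND w9 = true AND true = true
w16 = w9 OR w2 = true OR false = true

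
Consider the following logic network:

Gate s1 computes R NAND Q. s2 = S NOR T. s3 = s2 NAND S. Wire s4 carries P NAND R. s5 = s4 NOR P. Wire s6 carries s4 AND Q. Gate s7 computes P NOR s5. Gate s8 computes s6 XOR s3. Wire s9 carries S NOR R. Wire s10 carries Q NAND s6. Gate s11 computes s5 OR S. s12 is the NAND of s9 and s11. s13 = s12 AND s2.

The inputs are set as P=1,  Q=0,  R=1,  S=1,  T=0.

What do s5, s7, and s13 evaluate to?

s5 = 0; s7 = 0; s13 = 0

s2 = S NOR T = 1 NOR 0 = 0
s4 = P NAND R = 1 NAND 1 = 0
s5 = s4 NOR P = 0 NOR 1 = 0
s7 = P NOR s5 = 1 NOR 0 = 0
s9 = S NOR R = 1 NOR 1 = 0
s11 = s5 OR S = 0 OR 1 = 1
s12 = s9 NAND s11 = 0 NAND 1 = 1
s13 = s12 AND s2 = 1 AND 0 = 0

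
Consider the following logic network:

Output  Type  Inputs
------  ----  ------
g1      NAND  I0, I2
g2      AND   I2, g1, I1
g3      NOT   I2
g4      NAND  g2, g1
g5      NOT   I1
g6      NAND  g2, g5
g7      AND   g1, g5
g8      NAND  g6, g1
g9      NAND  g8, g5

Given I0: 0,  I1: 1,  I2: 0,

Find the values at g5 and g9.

g5 = 0, g9 = 1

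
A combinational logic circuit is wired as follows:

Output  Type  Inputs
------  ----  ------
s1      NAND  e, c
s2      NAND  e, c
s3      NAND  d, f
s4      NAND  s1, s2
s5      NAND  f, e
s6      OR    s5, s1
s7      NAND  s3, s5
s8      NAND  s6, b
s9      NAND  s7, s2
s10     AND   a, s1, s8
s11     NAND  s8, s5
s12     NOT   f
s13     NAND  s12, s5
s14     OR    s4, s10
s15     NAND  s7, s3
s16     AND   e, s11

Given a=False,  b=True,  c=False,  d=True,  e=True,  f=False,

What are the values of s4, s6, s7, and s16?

s4 = False  s6 = True  s7 = False  s16 = True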